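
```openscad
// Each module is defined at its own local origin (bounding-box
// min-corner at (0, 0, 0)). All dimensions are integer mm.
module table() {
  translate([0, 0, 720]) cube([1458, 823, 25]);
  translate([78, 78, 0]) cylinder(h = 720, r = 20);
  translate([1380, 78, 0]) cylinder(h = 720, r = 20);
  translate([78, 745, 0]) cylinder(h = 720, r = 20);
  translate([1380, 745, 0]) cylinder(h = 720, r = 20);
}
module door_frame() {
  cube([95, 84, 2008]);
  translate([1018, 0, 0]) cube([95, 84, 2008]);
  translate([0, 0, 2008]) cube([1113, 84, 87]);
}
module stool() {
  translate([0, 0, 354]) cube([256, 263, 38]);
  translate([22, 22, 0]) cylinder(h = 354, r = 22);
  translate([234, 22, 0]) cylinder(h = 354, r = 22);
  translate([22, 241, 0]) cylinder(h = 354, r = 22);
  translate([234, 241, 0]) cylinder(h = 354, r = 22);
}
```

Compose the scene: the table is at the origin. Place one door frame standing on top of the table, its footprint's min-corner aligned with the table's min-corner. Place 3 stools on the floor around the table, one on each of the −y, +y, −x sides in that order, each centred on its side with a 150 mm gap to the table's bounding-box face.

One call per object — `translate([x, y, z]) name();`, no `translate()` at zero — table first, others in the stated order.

table();
translate([0, 0, 745]) door_frame();
translate([601, -413, 0]) stool();
translate([601, 973, 0]) stool();
translate([-406, 280, 0]) stool();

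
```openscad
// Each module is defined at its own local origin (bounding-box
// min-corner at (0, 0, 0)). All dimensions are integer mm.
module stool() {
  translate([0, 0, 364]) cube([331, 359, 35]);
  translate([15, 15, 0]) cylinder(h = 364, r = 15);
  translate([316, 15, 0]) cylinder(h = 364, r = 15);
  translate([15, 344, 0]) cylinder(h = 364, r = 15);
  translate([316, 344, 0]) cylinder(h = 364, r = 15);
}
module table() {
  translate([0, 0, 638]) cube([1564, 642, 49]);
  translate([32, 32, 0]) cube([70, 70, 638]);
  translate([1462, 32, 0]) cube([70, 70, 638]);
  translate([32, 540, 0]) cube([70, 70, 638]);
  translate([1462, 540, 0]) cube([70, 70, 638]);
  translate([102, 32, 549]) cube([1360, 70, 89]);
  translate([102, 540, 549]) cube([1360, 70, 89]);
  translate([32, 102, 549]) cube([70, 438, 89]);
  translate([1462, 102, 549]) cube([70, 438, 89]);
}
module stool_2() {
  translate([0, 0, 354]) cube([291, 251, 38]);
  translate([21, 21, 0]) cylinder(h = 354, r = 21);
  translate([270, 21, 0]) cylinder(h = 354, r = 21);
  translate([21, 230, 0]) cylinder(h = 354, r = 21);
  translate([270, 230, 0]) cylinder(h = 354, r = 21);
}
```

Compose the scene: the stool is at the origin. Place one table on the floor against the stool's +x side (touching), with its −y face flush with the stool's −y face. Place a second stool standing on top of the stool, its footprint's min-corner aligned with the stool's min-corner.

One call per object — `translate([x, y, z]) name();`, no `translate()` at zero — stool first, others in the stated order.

stool();
translate([331, 0, 0]) table();
translate([0, 0, 399]) stool_2();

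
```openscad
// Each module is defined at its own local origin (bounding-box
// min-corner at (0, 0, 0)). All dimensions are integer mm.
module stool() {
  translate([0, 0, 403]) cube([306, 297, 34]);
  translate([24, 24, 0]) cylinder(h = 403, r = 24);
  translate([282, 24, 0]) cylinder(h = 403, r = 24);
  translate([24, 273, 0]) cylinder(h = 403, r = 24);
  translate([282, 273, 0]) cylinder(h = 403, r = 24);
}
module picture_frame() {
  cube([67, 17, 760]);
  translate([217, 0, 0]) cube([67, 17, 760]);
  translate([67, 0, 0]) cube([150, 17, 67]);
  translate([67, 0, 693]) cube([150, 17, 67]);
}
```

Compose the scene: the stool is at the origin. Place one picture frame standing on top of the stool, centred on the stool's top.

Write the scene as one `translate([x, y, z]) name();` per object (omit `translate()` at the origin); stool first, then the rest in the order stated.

stool();
translate([11, 140, 437]) picture_frame();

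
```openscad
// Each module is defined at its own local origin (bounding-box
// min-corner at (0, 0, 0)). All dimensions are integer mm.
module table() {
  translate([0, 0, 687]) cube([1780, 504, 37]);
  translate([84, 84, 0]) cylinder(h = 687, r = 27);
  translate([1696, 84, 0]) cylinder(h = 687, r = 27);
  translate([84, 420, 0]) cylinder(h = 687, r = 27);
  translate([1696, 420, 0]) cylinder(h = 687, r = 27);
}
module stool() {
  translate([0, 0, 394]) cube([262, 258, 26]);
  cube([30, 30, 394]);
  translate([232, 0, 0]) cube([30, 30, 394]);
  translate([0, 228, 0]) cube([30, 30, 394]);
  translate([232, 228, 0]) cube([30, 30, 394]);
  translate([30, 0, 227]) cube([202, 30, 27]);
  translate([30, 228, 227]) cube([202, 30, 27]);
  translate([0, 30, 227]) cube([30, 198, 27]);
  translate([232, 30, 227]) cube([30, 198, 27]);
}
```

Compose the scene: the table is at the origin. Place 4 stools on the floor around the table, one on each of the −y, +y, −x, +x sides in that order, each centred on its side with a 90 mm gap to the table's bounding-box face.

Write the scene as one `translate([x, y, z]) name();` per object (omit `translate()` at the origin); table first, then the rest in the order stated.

table();
translate([759, -348, 0]) stool();
translate([759, 594, 0]) stool();
translate([-352, 123, 0]) stool();
translate([1870, 123, 0]) stool();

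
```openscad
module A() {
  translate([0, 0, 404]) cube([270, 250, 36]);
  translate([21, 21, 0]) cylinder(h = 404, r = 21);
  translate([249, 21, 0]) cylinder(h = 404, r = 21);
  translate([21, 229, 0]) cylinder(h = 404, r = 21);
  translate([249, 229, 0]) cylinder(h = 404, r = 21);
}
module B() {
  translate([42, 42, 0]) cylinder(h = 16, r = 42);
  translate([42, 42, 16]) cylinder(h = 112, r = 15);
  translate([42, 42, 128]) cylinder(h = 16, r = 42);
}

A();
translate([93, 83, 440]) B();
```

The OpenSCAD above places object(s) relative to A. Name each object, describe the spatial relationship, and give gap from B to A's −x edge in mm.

The spool's min-x is at 93; the stool's min-x is 0; gap = 93 mm.

A is a stool. B is a spool. The spool is on top of the stool, centred. The gap from the spool to the stool's −x edge is 93 mm.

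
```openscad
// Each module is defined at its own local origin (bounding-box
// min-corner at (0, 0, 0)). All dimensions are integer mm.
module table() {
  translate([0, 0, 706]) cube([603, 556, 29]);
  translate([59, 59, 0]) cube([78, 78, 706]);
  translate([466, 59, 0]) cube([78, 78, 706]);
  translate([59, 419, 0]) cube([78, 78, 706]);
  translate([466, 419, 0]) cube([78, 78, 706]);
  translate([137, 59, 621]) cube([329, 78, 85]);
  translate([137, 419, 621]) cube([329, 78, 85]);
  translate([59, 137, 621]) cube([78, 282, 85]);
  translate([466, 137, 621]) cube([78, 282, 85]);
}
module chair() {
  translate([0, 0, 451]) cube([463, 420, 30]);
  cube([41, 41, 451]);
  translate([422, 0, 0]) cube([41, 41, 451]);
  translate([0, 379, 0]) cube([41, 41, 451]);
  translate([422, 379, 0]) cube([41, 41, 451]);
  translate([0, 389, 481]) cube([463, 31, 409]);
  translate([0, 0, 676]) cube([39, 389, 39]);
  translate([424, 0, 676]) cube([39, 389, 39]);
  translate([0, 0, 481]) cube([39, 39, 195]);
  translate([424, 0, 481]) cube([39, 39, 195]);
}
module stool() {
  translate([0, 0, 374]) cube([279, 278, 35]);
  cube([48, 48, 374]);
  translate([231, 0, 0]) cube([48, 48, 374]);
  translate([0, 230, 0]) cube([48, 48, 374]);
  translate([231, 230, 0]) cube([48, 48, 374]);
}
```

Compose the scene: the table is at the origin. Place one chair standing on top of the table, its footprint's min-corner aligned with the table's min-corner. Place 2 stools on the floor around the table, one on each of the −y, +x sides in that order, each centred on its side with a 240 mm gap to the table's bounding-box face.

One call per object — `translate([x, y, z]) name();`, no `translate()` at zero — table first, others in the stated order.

table();
translate([0, 0, 735]) chair();
translate([162, -518, 0]) stool();
translate([843, 139, 0]) stool();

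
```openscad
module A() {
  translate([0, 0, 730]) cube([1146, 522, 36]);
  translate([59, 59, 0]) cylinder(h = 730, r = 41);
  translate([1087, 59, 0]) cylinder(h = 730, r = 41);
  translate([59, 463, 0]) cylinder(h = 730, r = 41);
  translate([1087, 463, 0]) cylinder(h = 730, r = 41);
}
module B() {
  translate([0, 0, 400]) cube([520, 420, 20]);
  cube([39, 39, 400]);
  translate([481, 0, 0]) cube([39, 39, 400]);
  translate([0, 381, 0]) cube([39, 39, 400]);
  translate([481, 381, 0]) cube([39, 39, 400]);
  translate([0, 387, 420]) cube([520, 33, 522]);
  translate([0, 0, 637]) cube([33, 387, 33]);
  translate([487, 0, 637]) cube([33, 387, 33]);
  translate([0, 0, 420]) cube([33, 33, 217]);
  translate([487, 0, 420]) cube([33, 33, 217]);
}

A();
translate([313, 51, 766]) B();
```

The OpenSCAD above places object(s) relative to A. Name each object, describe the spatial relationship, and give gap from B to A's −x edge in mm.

A is a table. B is a chair. The chair is on top of the table, centred. The gap from the chair to the table's −x edge is 313 mm.

The chair's min-x is at 313; the table's min-x is 0; gap = 313 mm.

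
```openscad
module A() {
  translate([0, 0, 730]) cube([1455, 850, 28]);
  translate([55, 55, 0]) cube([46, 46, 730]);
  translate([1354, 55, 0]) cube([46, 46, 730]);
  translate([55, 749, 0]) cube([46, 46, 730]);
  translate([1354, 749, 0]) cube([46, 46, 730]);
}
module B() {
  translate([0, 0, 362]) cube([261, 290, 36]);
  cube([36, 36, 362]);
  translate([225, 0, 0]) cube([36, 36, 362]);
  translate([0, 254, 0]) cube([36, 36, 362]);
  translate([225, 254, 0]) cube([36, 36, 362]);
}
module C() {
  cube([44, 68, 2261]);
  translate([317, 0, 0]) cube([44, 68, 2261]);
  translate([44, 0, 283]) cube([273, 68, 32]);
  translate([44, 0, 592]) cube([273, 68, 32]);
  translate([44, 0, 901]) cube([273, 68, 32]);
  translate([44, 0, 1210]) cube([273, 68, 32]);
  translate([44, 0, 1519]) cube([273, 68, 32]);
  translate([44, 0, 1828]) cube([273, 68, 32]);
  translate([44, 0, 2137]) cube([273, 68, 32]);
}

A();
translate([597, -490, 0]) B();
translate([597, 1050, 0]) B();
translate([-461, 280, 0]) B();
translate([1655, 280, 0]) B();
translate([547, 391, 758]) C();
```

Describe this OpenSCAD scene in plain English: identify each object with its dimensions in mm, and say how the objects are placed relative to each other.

A is a rectangular dining table. The top is 1455×850×28 mm with its upper surface at z = 758 mm. It stands on four 46×46 mm square legs, each inset 55 mm from the nearest pair of top edges, running from the floor to the underside of the top.

B is a four-legged stool. The seat is a 261×290×36 mm slab whose top surface is at z = 398 mm; four square legs, each 36×36 mm in cross-section, run from the floor (z = 0) to the underside of the seat, each flush with a corner of the seat.

C is a wooden ladder with two side rails of 44×68 mm section and 2261 mm height, set 361 mm apart overall. Between them run 7 rectangular rungs (68 mm deep, 32 mm thick), front faces flush with the rails' −y face. The bottom of the first rung is 283 mm above the floor and each subsequent rung is 309 mm higher than the one below.

Four stools sit around the table at the −y, +y, −x, +x sides. The ladder is on top of the table, centred.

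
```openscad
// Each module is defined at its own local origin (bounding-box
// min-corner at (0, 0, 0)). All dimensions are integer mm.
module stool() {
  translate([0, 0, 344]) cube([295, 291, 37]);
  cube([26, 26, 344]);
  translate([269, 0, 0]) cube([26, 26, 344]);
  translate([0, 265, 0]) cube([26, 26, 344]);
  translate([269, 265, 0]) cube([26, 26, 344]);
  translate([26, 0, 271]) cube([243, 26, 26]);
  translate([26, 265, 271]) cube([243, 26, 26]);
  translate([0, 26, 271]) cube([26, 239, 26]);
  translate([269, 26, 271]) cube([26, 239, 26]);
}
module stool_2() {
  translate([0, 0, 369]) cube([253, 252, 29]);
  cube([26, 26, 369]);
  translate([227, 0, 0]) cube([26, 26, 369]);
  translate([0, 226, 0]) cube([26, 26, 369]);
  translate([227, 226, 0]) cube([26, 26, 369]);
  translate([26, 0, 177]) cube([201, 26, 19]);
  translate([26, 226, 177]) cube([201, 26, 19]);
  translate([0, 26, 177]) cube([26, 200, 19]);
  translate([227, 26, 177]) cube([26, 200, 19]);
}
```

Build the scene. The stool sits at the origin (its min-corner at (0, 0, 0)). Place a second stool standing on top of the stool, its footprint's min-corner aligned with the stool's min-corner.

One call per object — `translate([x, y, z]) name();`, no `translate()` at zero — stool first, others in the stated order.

stool();
translate([0, 0, 381]) stool_2();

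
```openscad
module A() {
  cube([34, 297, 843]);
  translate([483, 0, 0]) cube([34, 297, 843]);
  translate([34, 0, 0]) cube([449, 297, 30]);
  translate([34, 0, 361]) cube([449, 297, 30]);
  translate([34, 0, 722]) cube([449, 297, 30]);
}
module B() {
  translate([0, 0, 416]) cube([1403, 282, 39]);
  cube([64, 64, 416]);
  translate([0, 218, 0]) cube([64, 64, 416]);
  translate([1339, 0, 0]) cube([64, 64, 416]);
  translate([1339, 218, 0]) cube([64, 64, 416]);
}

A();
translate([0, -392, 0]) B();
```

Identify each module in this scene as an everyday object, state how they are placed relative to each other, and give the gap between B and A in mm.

The bench's nearest face is 110 mm from the bookshelf's −y face.

A is a bookshelf. B is a bench. The bench is on the floor beside the bookshelf on its −y side. The gap between the bench and the bookshelf is 110 mm.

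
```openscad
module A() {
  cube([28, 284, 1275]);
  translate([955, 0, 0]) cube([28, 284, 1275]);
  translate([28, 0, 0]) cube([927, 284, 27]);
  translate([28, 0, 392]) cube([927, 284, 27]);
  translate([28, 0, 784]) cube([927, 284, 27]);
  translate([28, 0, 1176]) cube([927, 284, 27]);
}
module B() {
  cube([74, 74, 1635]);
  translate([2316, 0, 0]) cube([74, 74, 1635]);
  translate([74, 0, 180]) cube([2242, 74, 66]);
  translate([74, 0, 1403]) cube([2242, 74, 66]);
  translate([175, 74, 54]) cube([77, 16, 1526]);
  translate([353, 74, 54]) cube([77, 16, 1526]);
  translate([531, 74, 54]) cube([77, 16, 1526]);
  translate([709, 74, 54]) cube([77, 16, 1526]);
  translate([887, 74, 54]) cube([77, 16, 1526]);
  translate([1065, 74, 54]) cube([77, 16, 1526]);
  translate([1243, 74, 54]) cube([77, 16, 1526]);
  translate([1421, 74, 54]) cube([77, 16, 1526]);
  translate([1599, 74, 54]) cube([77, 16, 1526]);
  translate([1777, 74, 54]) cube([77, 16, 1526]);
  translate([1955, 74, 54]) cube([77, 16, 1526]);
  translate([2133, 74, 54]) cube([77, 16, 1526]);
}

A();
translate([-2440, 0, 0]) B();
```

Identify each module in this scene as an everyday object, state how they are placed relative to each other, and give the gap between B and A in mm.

A is a bookshelf. B is a fence section. The fence section is on the floor beside the bookshelf on its −x side. The gap between the fence section and the bookshelf is 50 mm.

The fence section's nearest face is 50 mm from the bookshelf's −x face.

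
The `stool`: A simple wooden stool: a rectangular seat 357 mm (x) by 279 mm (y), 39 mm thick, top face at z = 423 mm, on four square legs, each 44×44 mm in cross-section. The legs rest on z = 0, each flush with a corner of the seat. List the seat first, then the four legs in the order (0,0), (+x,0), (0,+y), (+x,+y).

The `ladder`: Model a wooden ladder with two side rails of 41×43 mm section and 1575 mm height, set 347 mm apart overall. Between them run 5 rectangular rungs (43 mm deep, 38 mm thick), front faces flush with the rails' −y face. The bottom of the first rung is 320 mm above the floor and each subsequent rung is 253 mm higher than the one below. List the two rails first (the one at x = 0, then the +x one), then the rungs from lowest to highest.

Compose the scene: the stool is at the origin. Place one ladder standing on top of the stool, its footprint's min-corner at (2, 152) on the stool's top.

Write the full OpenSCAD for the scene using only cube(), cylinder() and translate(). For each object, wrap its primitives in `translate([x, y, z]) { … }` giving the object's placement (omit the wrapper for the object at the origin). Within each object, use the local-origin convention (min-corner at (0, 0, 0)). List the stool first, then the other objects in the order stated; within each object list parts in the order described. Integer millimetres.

translate([0, 0, 384]) cube([357, 279, 39]);
cube([44, 44, 384]);
translate([313, 0, 0]) cube([44, 44, 384]);
translate([0, 235, 0]) cube([44, 44, 384]);
translate([313, 235, 0]) cube([44, 44, 384]);
translate([2, 152, 423]) {
  cube([41, 43, 1575]);
  translate([306, 0, 0]) cube([41, 43, 1575]);
  translate([41, 0, 320]) cube([265, 43, 38]);
  translate([41, 0, 573]) cube([265, 43, 38]);
  translate([41, 0, 826]) cube([265, 43, 38]);
  translate([41, 0, 1079]) cube([265, 43, 38]);
  translate([41, 0, 1332]) cube([265, 43, 38]);
}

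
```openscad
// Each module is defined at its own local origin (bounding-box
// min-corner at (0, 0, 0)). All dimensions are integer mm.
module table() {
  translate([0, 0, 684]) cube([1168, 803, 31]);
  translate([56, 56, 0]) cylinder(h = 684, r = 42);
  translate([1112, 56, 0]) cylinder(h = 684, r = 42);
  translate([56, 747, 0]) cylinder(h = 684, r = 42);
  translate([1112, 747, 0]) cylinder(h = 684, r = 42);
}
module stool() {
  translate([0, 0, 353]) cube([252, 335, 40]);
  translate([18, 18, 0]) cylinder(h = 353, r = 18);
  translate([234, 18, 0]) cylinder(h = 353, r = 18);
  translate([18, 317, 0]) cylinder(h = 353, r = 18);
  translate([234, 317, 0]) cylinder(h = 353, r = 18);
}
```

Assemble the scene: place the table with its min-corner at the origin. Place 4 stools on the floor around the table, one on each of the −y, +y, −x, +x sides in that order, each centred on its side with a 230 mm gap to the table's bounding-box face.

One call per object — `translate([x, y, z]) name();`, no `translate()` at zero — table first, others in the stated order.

table();
translate([458, -565, 0]) stool();
translate([458, 1033, 0]) stool();
translate([-482, 234, 0]) stool();
translate([1398, 234, 0]) stool();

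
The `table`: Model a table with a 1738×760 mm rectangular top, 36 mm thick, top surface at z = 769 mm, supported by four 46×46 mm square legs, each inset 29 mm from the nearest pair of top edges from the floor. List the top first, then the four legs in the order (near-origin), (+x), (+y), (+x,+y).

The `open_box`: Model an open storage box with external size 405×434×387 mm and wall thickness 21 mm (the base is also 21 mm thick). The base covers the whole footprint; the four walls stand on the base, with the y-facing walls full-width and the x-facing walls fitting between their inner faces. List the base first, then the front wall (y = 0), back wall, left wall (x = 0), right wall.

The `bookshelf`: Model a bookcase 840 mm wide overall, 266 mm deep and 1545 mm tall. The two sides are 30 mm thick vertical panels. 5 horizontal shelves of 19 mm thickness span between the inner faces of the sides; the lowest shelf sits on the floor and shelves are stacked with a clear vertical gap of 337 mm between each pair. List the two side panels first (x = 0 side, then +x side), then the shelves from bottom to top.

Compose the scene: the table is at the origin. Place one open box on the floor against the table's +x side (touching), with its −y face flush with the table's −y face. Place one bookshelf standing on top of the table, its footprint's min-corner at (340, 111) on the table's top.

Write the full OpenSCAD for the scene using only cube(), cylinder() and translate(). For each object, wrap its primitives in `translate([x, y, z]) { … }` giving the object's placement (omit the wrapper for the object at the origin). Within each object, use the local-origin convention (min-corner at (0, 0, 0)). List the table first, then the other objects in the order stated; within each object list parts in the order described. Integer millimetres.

translate([0, 0, 733]) cube([1738, 760, 36]);
translate([29, 29, 0]) cube([46, 46, 733]);
translate([1663, 29, 0]) cube([46, 46, 733]);
translate([29, 685, 0]) cube([46, 46, 733]);
translate([1663, 685, 0]) cube([46, 46, 733]);
translate([1738, 0, 0]) {
  cube([405, 434, 21]);
  translate([0, 0, 21]) cube([405, 21, 366]);
  translate([0, 413, 21]) cube([405, 21, 366]);
  translate([0, 21, 21]) cube([21, 392, 366]);
  translate([384, 21, 21]) cube([21, 392, 366]);
}
translate([340, 111, 769]) {
  cube([30, 266, 1545]);
  translate([810, 0, 0]) cube([30, 266, 1545]);
  translate([30, 0, 0]) cube([780, 266, 19]);
  translate([30, 0, 356]) cube([780, 266, 19]);
  translate([30, 0, 712]) cube([780, 266, 19]);
  translate([30, 0, 1068]) cube([780, 266, 19]);
  translate([30, 0, 1424]) cube([780, 266, 19]);
}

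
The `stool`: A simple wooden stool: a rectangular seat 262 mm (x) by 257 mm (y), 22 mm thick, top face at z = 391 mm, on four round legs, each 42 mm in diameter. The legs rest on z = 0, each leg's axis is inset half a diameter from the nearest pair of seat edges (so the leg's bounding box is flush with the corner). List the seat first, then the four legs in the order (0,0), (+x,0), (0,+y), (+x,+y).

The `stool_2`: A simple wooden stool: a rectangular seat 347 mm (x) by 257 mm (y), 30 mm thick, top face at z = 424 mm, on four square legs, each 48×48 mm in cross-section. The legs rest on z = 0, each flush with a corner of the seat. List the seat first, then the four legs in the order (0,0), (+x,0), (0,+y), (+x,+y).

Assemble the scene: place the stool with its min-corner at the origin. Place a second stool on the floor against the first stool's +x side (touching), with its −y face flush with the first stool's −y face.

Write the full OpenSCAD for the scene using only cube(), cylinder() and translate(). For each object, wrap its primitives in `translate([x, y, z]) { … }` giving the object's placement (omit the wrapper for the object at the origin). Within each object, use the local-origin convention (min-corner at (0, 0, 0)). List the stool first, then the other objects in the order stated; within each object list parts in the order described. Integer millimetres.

translate([0, 0, 369]) cube([262, 257, 22]);
translate([21, 21, 0]) cylinder(h = 369, r = 21);
translate([241, 21, 0]) cylinder(h = 369, r = 21);
translate([21, 236, 0]) cylinder(h = 369, r = 21);
translate([241, 236, 0]) cylinder(h = 369, r = 21);
translate([262, 0, 0]) {
  translate([0, 0, 394]) cube([347, 257, 30]);
  cube([48, 48, 394]);
  translate([299, 0, 0]) cube([48, 48, 394]);
  translate([0, 209, 0]) cube([48, 48, 394]);
  translate([299, 209, 0]) cube([48, 48, 394]);
}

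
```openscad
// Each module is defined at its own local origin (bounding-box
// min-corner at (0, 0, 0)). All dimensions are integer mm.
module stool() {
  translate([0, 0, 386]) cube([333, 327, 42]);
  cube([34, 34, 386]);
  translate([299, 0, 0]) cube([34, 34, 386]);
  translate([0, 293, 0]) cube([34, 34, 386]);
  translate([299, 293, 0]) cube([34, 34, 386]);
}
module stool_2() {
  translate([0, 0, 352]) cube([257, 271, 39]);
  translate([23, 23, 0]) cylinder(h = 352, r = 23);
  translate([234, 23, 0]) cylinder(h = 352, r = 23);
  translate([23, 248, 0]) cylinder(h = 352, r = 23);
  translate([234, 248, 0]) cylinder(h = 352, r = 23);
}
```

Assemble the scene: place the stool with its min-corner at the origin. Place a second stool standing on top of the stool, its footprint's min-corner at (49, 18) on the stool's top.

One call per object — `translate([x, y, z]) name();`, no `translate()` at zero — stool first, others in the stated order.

stool();
translate([49, 18, 428]) stool_2();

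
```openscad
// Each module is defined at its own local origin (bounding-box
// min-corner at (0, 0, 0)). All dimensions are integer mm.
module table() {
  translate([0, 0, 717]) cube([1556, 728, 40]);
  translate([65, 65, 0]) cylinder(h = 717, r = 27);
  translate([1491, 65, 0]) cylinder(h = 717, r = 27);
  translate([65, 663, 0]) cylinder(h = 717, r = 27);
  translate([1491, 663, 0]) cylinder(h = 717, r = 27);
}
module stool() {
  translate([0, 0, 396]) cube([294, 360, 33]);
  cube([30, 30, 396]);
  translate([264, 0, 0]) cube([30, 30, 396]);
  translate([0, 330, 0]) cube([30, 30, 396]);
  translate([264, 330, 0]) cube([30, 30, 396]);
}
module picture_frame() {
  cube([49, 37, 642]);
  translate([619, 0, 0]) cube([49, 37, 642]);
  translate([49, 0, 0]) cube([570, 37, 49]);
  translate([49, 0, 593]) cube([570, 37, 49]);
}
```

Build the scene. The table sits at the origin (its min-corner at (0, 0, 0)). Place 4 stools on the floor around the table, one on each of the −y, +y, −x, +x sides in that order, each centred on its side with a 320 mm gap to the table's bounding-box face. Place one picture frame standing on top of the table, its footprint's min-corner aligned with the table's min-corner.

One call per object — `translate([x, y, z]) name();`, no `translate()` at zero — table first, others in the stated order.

table();
translate([631, -680, 0]) stool();
translate([631, 1048, 0]) stool();
translate([-614, 184, 0]) stool();
translate([1876, 184, 0]) stool();
translate([0, 0, 757]) picture_frame();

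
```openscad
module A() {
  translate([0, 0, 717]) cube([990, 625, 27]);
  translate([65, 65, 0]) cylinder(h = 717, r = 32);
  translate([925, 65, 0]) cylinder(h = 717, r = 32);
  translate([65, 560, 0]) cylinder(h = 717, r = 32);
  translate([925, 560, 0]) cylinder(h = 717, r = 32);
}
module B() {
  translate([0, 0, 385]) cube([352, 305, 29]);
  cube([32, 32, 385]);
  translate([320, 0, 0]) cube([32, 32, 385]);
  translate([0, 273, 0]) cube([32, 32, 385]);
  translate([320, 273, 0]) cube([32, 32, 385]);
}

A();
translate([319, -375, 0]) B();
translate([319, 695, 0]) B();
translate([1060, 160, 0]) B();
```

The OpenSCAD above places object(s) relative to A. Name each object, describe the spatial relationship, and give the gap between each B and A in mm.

A is a table. B is a stool. Three stools sit around the table at the −y, +y, +x sides. The gap between each stool and the table is 70 mm.

Each stool's nearest face is 70 mm from the table's bounding box.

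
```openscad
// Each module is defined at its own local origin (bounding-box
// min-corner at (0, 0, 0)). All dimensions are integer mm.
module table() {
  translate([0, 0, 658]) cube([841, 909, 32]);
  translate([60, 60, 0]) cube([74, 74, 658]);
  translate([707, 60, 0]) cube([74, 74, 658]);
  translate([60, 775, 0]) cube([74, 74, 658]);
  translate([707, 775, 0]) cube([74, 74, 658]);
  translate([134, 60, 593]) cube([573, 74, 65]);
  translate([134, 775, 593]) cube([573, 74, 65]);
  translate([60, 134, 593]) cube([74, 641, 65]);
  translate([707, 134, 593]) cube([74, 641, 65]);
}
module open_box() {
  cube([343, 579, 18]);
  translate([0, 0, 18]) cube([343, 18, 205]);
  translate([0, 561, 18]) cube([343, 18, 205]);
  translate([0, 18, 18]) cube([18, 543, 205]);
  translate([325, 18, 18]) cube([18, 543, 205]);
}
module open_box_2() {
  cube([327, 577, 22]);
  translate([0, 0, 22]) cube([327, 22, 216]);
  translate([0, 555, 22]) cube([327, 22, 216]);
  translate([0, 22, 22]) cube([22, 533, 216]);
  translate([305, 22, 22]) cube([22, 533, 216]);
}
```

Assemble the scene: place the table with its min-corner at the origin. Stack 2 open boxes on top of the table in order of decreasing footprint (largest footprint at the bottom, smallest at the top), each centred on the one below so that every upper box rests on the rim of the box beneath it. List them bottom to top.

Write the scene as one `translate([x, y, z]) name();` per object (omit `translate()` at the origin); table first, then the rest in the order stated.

table();
translate([249, 165, 690]) open_box();
translate([257, 166, 913]) open_box_2();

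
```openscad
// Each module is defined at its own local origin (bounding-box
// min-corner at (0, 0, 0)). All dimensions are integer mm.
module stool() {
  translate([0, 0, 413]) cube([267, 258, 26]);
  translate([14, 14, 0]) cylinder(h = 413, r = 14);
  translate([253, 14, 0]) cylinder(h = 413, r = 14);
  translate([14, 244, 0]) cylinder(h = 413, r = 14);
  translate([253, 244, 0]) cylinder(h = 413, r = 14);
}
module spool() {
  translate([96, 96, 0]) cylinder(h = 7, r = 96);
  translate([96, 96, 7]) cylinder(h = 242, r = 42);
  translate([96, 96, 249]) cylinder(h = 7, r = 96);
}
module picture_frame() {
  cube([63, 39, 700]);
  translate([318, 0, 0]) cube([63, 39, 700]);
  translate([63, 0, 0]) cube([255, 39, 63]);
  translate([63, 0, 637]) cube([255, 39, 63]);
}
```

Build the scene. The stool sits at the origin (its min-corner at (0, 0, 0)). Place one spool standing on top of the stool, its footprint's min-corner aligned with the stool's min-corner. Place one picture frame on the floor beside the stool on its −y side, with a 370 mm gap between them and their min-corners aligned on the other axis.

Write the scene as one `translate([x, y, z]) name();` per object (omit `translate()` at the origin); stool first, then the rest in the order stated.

stool();
translate([0, 0, 439]) spool();
translate([0, -409, 0]) picture_frame();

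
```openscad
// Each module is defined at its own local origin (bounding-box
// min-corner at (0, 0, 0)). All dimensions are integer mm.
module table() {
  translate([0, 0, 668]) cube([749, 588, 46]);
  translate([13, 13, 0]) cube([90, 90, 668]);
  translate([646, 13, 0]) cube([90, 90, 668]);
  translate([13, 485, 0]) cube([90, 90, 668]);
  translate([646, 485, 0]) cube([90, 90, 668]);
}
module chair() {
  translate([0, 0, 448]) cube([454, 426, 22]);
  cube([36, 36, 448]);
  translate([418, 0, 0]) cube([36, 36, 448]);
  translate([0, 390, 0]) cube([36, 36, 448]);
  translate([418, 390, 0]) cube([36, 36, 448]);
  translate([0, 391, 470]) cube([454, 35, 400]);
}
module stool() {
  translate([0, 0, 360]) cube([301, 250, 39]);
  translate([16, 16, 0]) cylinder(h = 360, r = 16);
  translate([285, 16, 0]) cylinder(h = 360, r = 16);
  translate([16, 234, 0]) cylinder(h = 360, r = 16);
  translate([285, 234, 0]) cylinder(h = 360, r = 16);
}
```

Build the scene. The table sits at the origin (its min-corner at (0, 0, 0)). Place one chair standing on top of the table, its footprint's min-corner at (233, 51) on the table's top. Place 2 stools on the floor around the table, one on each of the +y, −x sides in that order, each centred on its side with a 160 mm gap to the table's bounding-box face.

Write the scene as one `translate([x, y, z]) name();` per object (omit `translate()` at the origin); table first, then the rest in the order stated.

table();
translate([233, 51, 714]) chair();
translate([224, 748, 0]) stool();
translate([-461, 169, 0]) stool();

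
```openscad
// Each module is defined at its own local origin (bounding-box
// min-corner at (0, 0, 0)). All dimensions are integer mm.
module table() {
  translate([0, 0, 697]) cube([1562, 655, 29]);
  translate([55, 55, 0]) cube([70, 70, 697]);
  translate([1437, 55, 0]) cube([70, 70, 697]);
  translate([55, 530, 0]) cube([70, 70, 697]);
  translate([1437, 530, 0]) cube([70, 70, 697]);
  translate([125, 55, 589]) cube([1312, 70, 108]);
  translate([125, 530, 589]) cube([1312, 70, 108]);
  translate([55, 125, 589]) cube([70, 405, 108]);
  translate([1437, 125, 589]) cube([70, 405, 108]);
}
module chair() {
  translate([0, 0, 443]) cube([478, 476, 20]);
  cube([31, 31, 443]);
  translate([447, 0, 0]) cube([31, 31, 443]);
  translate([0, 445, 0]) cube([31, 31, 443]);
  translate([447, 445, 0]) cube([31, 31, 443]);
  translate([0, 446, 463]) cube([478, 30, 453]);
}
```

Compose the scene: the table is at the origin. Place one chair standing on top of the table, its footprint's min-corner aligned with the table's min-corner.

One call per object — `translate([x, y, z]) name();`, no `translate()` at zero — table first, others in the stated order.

table();
translate([0, 0, 726]) chair();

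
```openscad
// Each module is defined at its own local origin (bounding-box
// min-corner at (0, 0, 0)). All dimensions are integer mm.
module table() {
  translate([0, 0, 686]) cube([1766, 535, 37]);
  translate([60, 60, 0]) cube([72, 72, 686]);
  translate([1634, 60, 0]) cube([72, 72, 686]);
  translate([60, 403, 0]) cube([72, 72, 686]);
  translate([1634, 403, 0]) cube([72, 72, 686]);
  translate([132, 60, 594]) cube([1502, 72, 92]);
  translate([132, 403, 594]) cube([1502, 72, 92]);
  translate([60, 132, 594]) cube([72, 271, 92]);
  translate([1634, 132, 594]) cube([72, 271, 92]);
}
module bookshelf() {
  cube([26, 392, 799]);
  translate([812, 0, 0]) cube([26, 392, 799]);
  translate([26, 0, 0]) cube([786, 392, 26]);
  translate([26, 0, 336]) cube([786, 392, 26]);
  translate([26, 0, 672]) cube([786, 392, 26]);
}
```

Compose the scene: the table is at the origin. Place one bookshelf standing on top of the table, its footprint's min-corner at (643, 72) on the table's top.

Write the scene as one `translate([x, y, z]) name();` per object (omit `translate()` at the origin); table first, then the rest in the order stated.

table();
translate([643, 72, 723]) bookshelf();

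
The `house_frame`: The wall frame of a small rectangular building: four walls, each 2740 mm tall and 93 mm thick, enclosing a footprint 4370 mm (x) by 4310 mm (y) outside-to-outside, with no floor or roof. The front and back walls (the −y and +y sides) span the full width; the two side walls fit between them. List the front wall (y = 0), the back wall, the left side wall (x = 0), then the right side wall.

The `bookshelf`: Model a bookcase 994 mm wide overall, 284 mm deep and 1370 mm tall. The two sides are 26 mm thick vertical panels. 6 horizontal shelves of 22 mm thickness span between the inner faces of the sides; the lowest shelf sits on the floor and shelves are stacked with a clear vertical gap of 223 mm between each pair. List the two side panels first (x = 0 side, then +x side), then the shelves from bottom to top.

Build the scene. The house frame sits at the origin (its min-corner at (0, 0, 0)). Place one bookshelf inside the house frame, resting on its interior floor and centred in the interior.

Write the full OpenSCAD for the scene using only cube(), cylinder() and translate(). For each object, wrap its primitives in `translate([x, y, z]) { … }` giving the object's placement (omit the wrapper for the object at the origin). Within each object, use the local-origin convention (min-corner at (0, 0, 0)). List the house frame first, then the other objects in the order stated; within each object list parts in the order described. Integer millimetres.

cube([4370, 93, 2740]);
translate([0, 4217, 0]) cube([4370, 93, 2740]);
translate([0, 93, 0]) cube([93, 4124, 2740]);
translate([4277, 93, 0]) cube([93, 4124, 2740]);
translate([1688, 2013, 0]) {
  cube([26, 284, 1370]);
  translate([968, 0, 0]) cube([26, 284, 1370]);
  translate([26, 0, 0]) cube([942, 284, 22]);
  translate([26, 0, 245]) cube([942, 284, 22]);
  translate([26, 0, 490]) cube([942, 284, 22]);
  translate([26, 0, 735]) cube([942, 284, 22]);
  translate([26, 0, 980]) cube([942, 284, 22]);
  translate([26, 0, 1225]) cube([942, 284, 22]);
}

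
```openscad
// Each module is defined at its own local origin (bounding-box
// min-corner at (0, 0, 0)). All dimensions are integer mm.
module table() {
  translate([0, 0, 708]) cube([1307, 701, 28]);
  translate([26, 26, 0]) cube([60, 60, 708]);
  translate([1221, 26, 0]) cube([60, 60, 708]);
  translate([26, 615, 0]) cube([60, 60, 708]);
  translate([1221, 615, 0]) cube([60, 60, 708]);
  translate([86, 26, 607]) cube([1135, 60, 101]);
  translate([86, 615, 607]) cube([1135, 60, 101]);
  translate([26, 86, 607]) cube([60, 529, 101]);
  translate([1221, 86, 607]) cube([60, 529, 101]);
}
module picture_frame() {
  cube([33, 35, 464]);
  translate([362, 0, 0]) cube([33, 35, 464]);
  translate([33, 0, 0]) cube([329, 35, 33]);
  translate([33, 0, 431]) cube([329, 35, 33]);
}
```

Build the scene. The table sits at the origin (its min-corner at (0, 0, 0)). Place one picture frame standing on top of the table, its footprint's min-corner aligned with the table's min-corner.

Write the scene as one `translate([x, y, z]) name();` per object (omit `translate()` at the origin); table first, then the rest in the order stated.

table();
translate([0, 0, 736]) picture_frame();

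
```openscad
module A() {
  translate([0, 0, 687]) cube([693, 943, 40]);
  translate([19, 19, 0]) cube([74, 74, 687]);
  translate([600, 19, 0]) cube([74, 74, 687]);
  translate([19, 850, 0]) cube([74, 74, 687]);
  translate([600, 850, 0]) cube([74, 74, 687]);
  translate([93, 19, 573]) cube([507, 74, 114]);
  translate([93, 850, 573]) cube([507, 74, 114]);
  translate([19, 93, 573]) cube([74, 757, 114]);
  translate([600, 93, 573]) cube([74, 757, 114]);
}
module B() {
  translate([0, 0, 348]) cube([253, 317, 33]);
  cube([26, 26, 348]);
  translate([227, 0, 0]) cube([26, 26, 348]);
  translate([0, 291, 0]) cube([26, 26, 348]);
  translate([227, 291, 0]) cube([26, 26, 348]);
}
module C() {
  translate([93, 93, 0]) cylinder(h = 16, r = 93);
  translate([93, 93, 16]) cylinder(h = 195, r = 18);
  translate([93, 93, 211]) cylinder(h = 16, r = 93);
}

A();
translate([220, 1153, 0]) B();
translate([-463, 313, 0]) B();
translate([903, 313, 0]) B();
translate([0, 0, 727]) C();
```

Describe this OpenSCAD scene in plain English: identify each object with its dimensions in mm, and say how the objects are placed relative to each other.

A is a rectangular dining table. The top is 693×943×40 mm with its upper surface at z = 727 mm. It stands on four 74×74 mm square legs, each inset 19 mm from the nearest pair of top edges, running from the floor to the underside of the top. Four apron rails, 74 mm thick and 114 mm tall, run between adjacent legs with their top edges flush with the underside of the top and their outer faces flush with the legs' outer faces.

B is a four-legged stool. The seat is a 253×317×33 mm slab whose top surface is at z = 381 mm; four square legs, each 26×26 mm in cross-section, run from the floor (z = 0) to the underside of the seat, each flush with a corner of the seat.

C is a spool: two coaxial disc flanges of radius 93 mm and thickness 16 mm, joined by a core cylinder of radius 18 mm and height 195 mm. The lower flange rests on z = 0 and the three cylinders share a vertical axis.

Three stools sit around the table at the +y, −x, +x sides. The spool is on top of the table.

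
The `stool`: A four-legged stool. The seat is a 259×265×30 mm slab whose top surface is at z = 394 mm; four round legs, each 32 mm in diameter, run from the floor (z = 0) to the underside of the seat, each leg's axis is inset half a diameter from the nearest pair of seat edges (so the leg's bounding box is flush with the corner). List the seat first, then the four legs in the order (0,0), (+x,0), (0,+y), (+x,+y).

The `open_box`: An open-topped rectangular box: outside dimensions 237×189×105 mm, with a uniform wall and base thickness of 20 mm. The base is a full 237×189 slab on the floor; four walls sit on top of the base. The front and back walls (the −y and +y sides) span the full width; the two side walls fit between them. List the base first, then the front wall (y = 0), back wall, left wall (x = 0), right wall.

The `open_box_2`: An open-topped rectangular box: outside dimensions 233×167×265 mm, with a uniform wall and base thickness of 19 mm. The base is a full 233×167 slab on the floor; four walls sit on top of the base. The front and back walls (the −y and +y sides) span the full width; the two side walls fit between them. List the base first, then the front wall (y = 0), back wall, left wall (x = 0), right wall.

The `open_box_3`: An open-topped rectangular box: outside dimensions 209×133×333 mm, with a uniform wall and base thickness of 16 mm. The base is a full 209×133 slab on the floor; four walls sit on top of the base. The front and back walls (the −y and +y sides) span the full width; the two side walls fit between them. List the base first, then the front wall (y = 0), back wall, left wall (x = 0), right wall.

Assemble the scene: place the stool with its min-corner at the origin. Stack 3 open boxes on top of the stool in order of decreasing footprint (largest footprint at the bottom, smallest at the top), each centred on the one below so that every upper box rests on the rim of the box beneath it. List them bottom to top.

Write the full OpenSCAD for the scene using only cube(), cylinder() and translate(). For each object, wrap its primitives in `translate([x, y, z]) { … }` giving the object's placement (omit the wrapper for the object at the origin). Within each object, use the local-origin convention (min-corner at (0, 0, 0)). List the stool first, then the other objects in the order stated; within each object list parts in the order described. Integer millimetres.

translate([0, 0, 364]) cube([259, 265, 30]);
translate([16, 16, 0]) cylinder(h = 364, r = 16);
translate([243, 16, 0]) cylinder(h = 364, r = 16);
translate([16, 249, 0]) cylinder(h = 364, r = 16);
translate([243, 249, 0]) cylinder(h = 364, r = 16);
translate([11, 38, 394]) {
  cube([237, 189, 20]);
  translate([0, 0, 20]) cube([237, 20, 85]);
  translate([0, 169, 20]) cube([237, 20, 85]);
  translate([0, 20, 20]) cube([20, 149, 85]);
  translate([217, 20, 20]) cube([20, 149, 85]);
}
translate([13, 49, 499]) {
  cube([233, 167, 19]);
  translate([0, 0, 19]) cube([233, 19, 246]);
  translate([0, 148, 19]) cube([233, 19, 246]);
  translate([0, 19, 19]) cube([19, 129, 246]);
  translate([214, 19, 19]) cube([19, 129, 246]);
}
translate([25, 66, 764]) {
  cube([209, 133, 16]);
  translate([0, 0, 16]) cube([209, 16, 317]);
  translate([0, 117, 16]) cube([209, 16, 317]);
  translate([0, 16, 16]) cube([16, 101, 317]);
  translate([193, 16, 16]) cube([16, 101, 317]);
}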